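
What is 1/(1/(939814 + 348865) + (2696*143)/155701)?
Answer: 2204929769/5459582343 ≈ 0.40386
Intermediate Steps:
1/(1/(939814 + 348865) + (2696*143)/155701) = 1/(1/1288679 + 385528*(1/155701)) = 1/(1/1288679 + 29656/11977) = 1/(5459582343/2204929769) = 2204929769/5459582343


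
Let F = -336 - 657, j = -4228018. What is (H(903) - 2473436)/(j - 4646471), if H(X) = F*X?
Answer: 3370115/8874489 ≈ 0.37975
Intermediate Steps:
F = -993
H(X) = -993*X
(H(903) - 2473436)/(j - 4646471) = (-993*903 - 2473436)/(-4228018 - 4646471) = (-896679 - 2473436)/(-8874489) = -3370115*(-1/8874489) = 3370115/8874489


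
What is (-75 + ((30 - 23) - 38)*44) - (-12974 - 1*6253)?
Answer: 17788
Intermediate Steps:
(-75 + ((30 - 23) - 38)*44) - (-12974 - 1*6253) = (-75 + (7 - 38)*44) - (-12974 - 6253) = (-75 - 31*44) - 1*(-19227) = (-75 - 1364) + 19227 = -1439 + 19227 = 17788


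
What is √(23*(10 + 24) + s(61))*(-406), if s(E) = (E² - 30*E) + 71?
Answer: -5684*√14 ≈ -21268.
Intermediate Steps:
s(E) = 71 + E² - 30*E
√(23*(10 + 24) + s(61))*(-406) = √(23*(10 + 24) + (71 + 61² - 30*61))*(-406) = √(23*34 + (71 + 3721 - 1830))*(-406) = √(782 + 1962)*(-406) = √2744*(-406) = (14*√14)*(-406) = -5684*√14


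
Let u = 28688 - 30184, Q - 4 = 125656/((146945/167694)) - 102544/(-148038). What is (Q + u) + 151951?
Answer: 3196218643715401/10876721955 ≈ 2.9386e+5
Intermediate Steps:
Q = 1559761441975876/10876721955 (Q = 4 + (125656/((146945/167694)) - 102544/(-148038)) = 4 + (125656/((146945*(1/167694))) - 102544*(-1/148038)) = 4 + (125656/(146945/167694) + 51272/74019) = 4 + (125656*(167694/146945) + 51272/74019) = 4 + (21071757264/146945 + 51272/74019) = 4 + 1559717935088056/10876721955 = 1559761441975876/10876721955 ≈ 1.4340e+5)
u = -1496
(Q + u) + 151951 = (1559761441975876/10876721955 - 1496) + 151951 = 1543489865931196/10876721955 + 151951 = 3196218643715401/10876721955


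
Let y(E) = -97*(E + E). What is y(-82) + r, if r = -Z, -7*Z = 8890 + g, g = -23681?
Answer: 13795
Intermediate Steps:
y(E) = -194*E
Z = 2113 (Z = -(8890 - 23681)/7 = -⅐*(-14791) = 2113)
r = -2113 (r = -1*2113 = -2113)
y(-82) + r = -194*(-82) - 2113 = 15908 - 2113 = 13795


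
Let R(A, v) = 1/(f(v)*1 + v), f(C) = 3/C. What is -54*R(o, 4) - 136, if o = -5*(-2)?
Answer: -2800/19 ≈ -147.37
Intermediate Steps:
o = 10
R(A, v) = 1/(v + 3/v) (R(A, v) = 1/((3/v)*1 + v) = 1/(3/v + v) = 1/(v + 3/v))
-54*R(o, 4) - 136 = -216/(3 + 4**2) - 136 = -216/(3 + 16) - 136 = -216/19 - 136 = -2800/19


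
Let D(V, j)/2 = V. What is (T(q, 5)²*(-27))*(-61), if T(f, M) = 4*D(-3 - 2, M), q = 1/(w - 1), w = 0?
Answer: 2635200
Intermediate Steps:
q = -1 (q = 1/(0 - 1) = 1/(-1) = -1)
D(V, j) = 2*V
T(f, M) = -40 (T(f, M) = 4*(2*(-3 - 2)) = 4*(2*(-5)) = 4*(-10) = -40)
(T(q, 5)²*(-27))*(-61) = ((-40)²*(-27))*(-61) = (1600*(-27))*(-61) = -43200*(-61) = 2635200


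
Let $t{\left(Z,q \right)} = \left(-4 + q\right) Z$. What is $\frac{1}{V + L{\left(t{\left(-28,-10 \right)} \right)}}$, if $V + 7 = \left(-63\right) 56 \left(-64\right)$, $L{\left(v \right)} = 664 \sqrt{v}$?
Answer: $\frac{32255}{7258004999} - \frac{1328 \sqrt{2}}{7258004999} \approx 4.1853 \cdot 10^{-6}$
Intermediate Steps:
$t{\left(Z,q \right)} = Z \left(-4 + q\right)$
$V = 225785$ ($V = -7 + \left(-63\right) 56 \left(-64\right) = -7 - -225792 = -7 + 225792 = 225785$)
$\frac{1}{V + L{\left(t{\left(-28,-10 \right)} \right)}} = \frac{1}{225785 + 664 \sqrt{- 28 \left(-4 - 10\right)}} = \frac{1}{225785 + 664 \sqrt{\left(-28\right) \left(-14\right)}} = \frac{1}{225785 + 664 \sqrt{392}} = \frac{1}{225785 + 664 \cdot 14 \sqrt{2}} = \frac{1}{225785 + 9296 \sqrt{2}}$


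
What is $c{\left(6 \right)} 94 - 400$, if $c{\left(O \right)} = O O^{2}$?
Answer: $19904$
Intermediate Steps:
$c{\left(O \right)} = O^{3}$
$c{\left(6 \right)} 94 - 400 = 6^{3} \cdot 94 - 400 = 216 \cdot 94 - 400 = 20304 - 400 = 19904$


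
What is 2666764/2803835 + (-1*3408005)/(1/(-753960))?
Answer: 7204452489832649764/2803835 ≈ 2.5695e+12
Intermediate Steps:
2666764/2803835 + (-1*3408005)/(1/(-753960)) = 2666764*(1/2803835) - 3408005/(-1/753960) = 2666764/2803835 - 3408005*(-753960) = 2666764/2803835 + 2569499449800 = 7204452489832649764/2803835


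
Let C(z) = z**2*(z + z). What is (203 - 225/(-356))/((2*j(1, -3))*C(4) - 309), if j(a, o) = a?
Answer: -72493/18868 ≈ -3.8421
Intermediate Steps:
C(z) = 2*z**3 (C(z) = z**2*(2*z) = 2*z**3)
(203 - 225/(-356))/((2*j(1, -3))*C(4) - 309) = (203 - 225/(-356))/((2*1)*(2*4**3) - 309) = (203 - 225*(-1/356))/(2*(2*64) - 309) = (203 + 225/356)/(2*128 - 309) = 72493/(356*(256 - 309)) = (72493/356)/(-53) = (72493/356)*(-1/53) = -72493/18868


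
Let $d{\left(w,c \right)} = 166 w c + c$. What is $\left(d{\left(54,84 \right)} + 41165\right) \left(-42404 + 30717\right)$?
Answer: $-9282107575$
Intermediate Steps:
$d{\left(w,c \right)} = c + 166 c w$ ($d{\left(w,c \right)} = 166 c w + c = c + 166 c w$)
$\left(d{\left(54,84 \right)} + 41165\right) \left(-42404 + 30717\right) = \left(84 \left(1 + 166 \cdot 54\right) + 41165\right) \left(-42404 + 30717\right) = \left(84 \left(1 + 8964\right) + 41165\right) \left(-11687\right) = \left(84 \cdot 8965 + 41165\right) \left(-11687\right) = \left(753060 + 41165\right) \left(-11687\right) = 794225 \left(-11687\right) = -9282107575$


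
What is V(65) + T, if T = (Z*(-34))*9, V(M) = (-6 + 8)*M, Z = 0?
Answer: 130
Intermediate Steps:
V(M) = 2*M
T = 0 (T = (0*(-34))*9 = 0*9 = 0)
V(65) + T = 2*65 + 0 = 130 + 0 = 130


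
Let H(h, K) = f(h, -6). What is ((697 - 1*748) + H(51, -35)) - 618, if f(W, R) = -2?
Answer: -671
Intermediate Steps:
H(h, K) = -2
((697 - 1*748) + H(51, -35)) - 618 = ((697 - 1*748) - 2) - 618 = ((697 - 748) - 2) - 618 = (-51 - 2) - 618 = -53 - 618 = -671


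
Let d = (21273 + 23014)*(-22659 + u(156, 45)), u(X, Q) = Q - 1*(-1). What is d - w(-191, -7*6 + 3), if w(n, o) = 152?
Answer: -1001462083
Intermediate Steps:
u(X, Q) = 1 + Q (u(X, Q) = Q + 1 = 1 + Q)
d = -1001461931 (d = (21273 + 23014)*(-22659 + (1 + 45)) = 44287*(-22659 + 46) = 44287*(-22613) = -1001461931)
d - w(-191, -7*6 + 3) = -1001461931 - 1*152 = -1001461931 - 152 = -1001462083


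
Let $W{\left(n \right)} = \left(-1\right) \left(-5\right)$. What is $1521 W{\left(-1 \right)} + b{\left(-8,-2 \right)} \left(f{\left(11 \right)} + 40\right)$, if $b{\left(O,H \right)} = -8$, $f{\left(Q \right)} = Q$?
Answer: $7197$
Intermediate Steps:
$W{\left(n \right)} = 5$
$1521 W{\left(-1 \right)} + b{\left(-8,-2 \right)} \left(f{\left(11 \right)} + 40\right) = 1521 \cdot 5 - 8 \left(11 + 40\right) = 7605 - 408 = 7197$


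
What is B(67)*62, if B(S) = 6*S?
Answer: 24924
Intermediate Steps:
B(67)*62 = (6*67)*62 = 402*62 = 24924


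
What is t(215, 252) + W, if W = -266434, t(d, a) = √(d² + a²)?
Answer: -266434 + √109729 ≈ -2.6610e+5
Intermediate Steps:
t(d, a) = √(a² + d²)
t(215, 252) + W = √(252² + 215²) - 266434 = √(63504 + 46225) - 266434 = √109729 - 266434 = -266434 + √109729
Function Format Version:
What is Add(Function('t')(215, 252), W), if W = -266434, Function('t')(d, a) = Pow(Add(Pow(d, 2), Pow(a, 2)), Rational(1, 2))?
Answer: Add(-266434, Pow(109729, Rational(1, 2))) ≈ -2.6610e+5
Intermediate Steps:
Function('t')(d, a) = Pow(Add(Pow(a, 2), Pow(d, 2)), Rational(1, 2))
Add(Function('t')(215, 252), W) = Add(Pow(Add(Pow(252, 2), Pow(215, 2)), Rational(1, 2)), -266434) = Add(Pow(Add(63504, 46225), Rational(1, 2)), -266434) = Add(Pow(109729, Rational(1, 2)), -266434) = Add(-266434, Pow(109729, Rational(1, 2)))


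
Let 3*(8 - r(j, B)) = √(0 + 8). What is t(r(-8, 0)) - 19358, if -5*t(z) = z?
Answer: -96798/5 + 2*√2/15 ≈ -19359.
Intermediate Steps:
r(j, B) = 8 - 2*√2/3 (r(j, B) = 8 - √(0 + 8)/3 = 8 - 2*√2/3)
t(z) = -z/5
t(r(-8, 0)) - 19358 = -(8 - 2*√2/3)/5 - 19358 = (-8/5 + 2*√2/15) - 19358 = -96798/5 + 2*√2/15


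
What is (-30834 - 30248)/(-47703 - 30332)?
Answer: 61082/78035 ≈ 0.78275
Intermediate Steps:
(-30834 - 30248)/(-47703 - 30332) = -61082/(-78035) = -61082*(-1/78035) = 61082/78035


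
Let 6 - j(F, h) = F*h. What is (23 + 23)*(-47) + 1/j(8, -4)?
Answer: -82155/38 ≈ -2162.0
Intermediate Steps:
j(F, h) = 6 - F*h
(23 + 23)*(-47) + 1/j(8, -4) = (23 + 23)*(-47) + 1/(6 - 1*8*(-4)) = 46*(-47) + 1/(6 + 32) = -2162 + 1/38 = -82155/38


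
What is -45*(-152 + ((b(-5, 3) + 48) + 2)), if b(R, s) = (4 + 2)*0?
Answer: 4590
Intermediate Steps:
b(R, s) = 0 (b(R, s) = 6*0 = 0)
-45*(-152 + ((b(-5, 3) + 48) + 2)) = -45*(-152 + ((0 + 48) + 2)) = -45*(-152 + (48 + 2)) = -45*(-152 + 50) = -45*(-102) = 4590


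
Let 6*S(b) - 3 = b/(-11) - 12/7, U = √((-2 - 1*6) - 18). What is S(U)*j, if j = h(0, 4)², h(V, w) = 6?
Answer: 54/7 - 6*I*√26/11 ≈ 7.7143 - 2.7813*I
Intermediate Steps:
U = I*√26 (U = √((-2 - 6) - 18) = √(-8 - 18) = √(-26) = I*√26 ≈ 5.099*I)
S(b) = 3/14 - b/66 (S(b) = ½ + (b/(-11) - 12/7)/6 = ½ + (b*(-1/11) - 12*⅐)/6 = ½ + (-b/11 - 12/7)/6 = ½ + (-12/7 - b/11)/6 = ½ + (-2/7 - b/66) = 3/14 - b/66)
j = 36 (j = 6² = 36)
S(U)*j = (3/14 - I*√26/66)*36 = 54/7 - 6*I*√26/11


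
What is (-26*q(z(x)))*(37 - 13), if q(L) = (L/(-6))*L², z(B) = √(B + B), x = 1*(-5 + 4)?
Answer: -208*I*√2 ≈ -294.16*I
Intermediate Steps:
x = -1 (x = 1*(-1) = -1)
z(B) = √2*√B (z(B) = √(2*B) = √2*√B)
q(L) = -L³/6 (q(L) = (L*(-⅙))*L² = (-L/6)*L² = -L³/6)
(-26*q(z(x)))*(37 - 13) = (-(-13)*(√2*√(-1))³/3)*(37 - 13) = -(-13)*(√2*I)³/3*24 = -(-13)*(I*√2)³/3*24 = -(-13)*(-2*I*√2)/3*24 = -26*I*√2/3*24 = -208*I*√2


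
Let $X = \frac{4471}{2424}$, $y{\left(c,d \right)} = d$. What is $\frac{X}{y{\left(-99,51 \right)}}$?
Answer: $\frac{263}{7272} \approx 0.036166$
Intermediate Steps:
$X = \frac{4471}{2424}$ ($X = 4471 \cdot \frac{1}{2424} = \frac{4471}{2424} \approx 1.8445$)
$\frac{X}{y{\left(-99,51 \right)}} = \frac{4471}{2424 \cdot 51} = \frac{4471}{2424} \cdot \frac{1}{51} = \frac{263}{7272}$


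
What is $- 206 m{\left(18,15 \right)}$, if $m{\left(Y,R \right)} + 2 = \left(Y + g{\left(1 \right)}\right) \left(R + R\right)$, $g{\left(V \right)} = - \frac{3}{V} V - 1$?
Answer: $-86108$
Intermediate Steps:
$g{\left(V \right)} = -4$ ($g{\left(V \right)} = -3 - 1 = -4$)
$m{\left(Y,R \right)} = -2 + 2 R \left(-4 + Y\right)$ ($m{\left(Y,R \right)} = -2 + \left(Y - 4\right) \left(R + R\right) = -2 + \left(-4 + Y\right) 2 R = -2 + 2 R \left(-4 + Y\right)$)
$- 206 m{\left(18,15 \right)} = - 206 \left(-2 - 120 + 2 \cdot 15 \cdot 18\right) = - 206 \left(-2 - 120 + 540\right) = \left(-206\right) 418 = -86108$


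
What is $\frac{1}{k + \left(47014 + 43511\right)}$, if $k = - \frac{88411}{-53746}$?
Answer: $\frac{53746}{4865445061} \approx 1.1046 \cdot 10^{-5}$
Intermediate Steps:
$k = \frac{88411}{53746}$ ($k = \left(-88411\right) \left(- \frac{1}{53746}\right) = \frac{88411}{53746} \approx 1.645$)
$\frac{1}{k + \left(47014 + 43511\right)} = \frac{1}{\frac{88411}{53746} + \left(47014 + 43511\right)} = \frac{1}{\frac{88411}{53746} + 90525} = \frac{1}{\frac{4865445061}{53746}} = \frac{53746}{4865445061}$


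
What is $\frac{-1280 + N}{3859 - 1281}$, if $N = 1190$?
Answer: $- \frac{45}{1289} \approx -0.034911$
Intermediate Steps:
$\frac{-1280 + N}{3859 - 1281} = \frac{-1280 + 1190}{3859 - 1281} = - \frac{90}{2578} = \left(-90\right) \frac{1}{2578} = - \frac{45}{1289}$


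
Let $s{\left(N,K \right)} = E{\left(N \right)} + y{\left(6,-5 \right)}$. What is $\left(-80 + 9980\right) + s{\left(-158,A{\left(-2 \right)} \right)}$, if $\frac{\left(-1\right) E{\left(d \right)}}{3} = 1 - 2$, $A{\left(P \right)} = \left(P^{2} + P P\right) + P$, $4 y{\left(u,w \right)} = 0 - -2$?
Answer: $\frac{19807}{2} \approx 9903.5$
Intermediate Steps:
$y{\left(u,w \right)} = \frac{1}{2}$ ($y{\left(u,w \right)} = \frac{0 - -2}{4} = \frac{0 + 2}{4} = \frac{1}{4} \cdot 2 = \frac{1}{2}$)
$A{\left(P \right)} = P + 2 P^{2}$ ($A{\left(P \right)} = \left(P^{2} + P^{2}\right) + P = 2 P^{2} + P = P + 2 P^{2}$)
$E{\left(d \right)} = 3$ ($E{\left(d \right)} = - 3 \left(1 - 2\right) = \left(-3\right) \left(-1\right) = 3$)
$s{\left(N,K \right)} = \frac{7}{2}$ ($s{\left(N,K \right)} = 3 + \frac{1}{2} = \frac{7}{2}$)
$\left(-80 + 9980\right) + s{\left(-158,A{\left(-2 \right)} \right)} = \left(-80 + 9980\right) + \frac{7}{2} = 9900 + \frac{7}{2} = \frac{19807}{2}$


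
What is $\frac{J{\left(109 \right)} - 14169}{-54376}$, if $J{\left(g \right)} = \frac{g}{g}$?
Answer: $\frac{253}{971} \approx 0.26056$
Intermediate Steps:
$J{\left(g \right)} = 1$
$\frac{J{\left(109 \right)} - 14169}{-54376} = \frac{1 - 14169}{-54376} = \left(-14168\right) \left(- \frac{1}{54376}\right) = \frac{253}{971}$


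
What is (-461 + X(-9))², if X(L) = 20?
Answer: 194481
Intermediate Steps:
(-461 + X(-9))² = (-461 + 20)² = (-441)² = 194481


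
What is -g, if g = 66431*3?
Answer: -199293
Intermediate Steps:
g = 199293
-g = -1*199293 = -199293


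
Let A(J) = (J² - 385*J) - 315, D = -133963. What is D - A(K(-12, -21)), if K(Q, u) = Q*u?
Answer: -100132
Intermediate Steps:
A(J) = -315 + J² - 385*J
D - A(K(-12, -21)) = -133963 - (-315 + (-12*(-21))² - (-4620)*(-21)) = -133963 - (-315 + 252² - 385*252) = -133963 - (-315 + 63504 - 97020) = -133963 - 1*(-33831) = -133963 + 33831 = -100132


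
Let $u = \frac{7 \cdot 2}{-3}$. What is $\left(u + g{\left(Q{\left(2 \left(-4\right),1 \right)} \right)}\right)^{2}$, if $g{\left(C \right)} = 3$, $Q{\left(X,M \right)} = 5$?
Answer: $\frac{25}{9} \approx 2.7778$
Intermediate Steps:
$u = - \frac{14}{3}$ ($u = 14 \left(- \frac{1}{3}\right) = - \frac{14}{3} \approx -4.6667$)
$\left(u + g{\left(Q{\left(2 \left(-4\right),1 \right)} \right)}\right)^{2} = \left(- \frac{14}{3} + 3\right)^{2} = \left(- \frac{5}{3}\right)^{2} = \frac{25}{9}$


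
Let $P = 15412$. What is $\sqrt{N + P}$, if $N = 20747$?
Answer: $\sqrt{36159} \approx 190.16$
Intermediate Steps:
$\sqrt{N + P} = \sqrt{20747 + 15412} = \sqrt{36159}$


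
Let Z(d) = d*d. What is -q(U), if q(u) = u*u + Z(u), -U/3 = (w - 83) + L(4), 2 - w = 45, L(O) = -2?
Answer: -294912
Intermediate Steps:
Z(d) = d**2
w = -43 (w = 2 - 1*45 = 2 - 45 = -43)
U = 384 (U = -3*((-43 - 83) - 2) = -3*(-126 - 2) = -3*(-128) = 384)
q(u) = 2*u**2 (q(u) = u*u + u**2 = u**2 + u**2 = 2*u**2)
-q(U) = -2*384**2 = -2*147456 = -1*294912 = -294912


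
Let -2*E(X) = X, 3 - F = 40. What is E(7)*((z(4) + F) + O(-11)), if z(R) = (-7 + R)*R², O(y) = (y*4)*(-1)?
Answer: 287/2 ≈ 143.50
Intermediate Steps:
F = -37 (F = 3 - 1*40 = 3 - 40 = -37)
E(X) = -X/2
O(y) = -4*y (O(y) = (4*y)*(-1) = -4*y)
z(R) = R²*(-7 + R)
E(7)*((z(4) + F) + O(-11)) = (-½*7)*((4²*(-7 + 4) - 37) - 4*(-11)) = -7*((16*(-3) - 37) + 44)/2 = -7*((-48 - 37) + 44)/2 = -7*(-85 + 44)/2 = -7/2*(-41) = 287/2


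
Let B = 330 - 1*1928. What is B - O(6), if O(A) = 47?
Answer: -1645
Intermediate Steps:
B = -1598 (B = 330 - 1928 = -1598)
B - O(6) = -1598 - 1*47 = -1598 - 47 = -1645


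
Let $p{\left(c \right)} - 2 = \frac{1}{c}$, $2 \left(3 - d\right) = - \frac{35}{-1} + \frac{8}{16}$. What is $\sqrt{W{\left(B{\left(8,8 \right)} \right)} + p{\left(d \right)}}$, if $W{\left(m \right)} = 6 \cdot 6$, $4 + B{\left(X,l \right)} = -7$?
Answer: $\frac{\sqrt{132042}}{59} \approx 6.1589$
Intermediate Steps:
$B{\left(X,l \right)} = -11$ ($B{\left(X,l \right)} = -4 - 7 = -11$)
$d = - \frac{59}{4}$ ($d = 3 - \frac{- \frac{35}{-1} + \frac{8}{16}}{2} = 3 - \frac{\left(-35\right) \left(-1\right) + 8 \cdot \frac{1}{16}}{2} = 3 - \frac{35 + \frac{1}{2}}{2} = 3 - \frac{71}{4} = - \frac{59}{4} \approx -14.75$)
$p{\left(c \right)} = 2 + \frac{1}{c}$
$W{\left(m \right)} = 36$
$\sqrt{W{\left(B{\left(8,8 \right)} \right)} + p{\left(d \right)}} = \sqrt{36 + \left(2 + \frac{1}{- \frac{59}{4}}\right)} = \sqrt{36 + \left(2 - \frac{4}{59}\right)} = \sqrt{36 + \frac{114}{59}} = \sqrt{\frac{2238}{59}} = \frac{\sqrt{132042}}{59}$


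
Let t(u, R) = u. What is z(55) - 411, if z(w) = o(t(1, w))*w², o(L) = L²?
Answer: 2614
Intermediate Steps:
z(w) = w² (z(w) = 1²*w² = 1*w² = w²)
z(55) - 411 = 55² - 411 = 3025 - 411 = 2614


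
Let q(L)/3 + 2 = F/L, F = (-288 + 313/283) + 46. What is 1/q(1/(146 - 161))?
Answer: 283/3066087 ≈ 9.2300e-5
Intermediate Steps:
F = -68173/283 (F = (-288 + 313*(1/283)) + 46 = (-288 + 313/283) + 46 = -81191/283 + 46 = -68173/283 ≈ -240.89)
q(L) = -6 - 204519/(283*L) (q(L) = -6 + 3*(-68173/(283*L)) = -6 - 204519/(283*L))
1/q(1/(146 - 161)) = 1/(-6 - 204519/(283*(1/(146 - 161)))) = 1/(-6 - 204519/(283*(1/(-15)))) = 1/(-6 - 204519/(283*(-1/15))) = 1/(-6 - 204519/283*(-15)) = 1/(-6 + 3067785/283) = 1/(3066087/283) = 283/3066087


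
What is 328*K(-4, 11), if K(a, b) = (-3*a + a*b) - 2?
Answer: -11152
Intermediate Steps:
K(a, b) = -2 - 3*a + a*b
328*K(-4, 11) = 328*(-2 - 3*(-4) - 4*11) = 328*(-2 + 12 - 44) = 328*(-34) = -11152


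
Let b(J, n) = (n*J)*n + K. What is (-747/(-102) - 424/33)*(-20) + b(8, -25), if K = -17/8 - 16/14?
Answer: 160448777/31416 ≈ 5107.2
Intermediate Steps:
K = -183/56 (K = -17*⅛ - 16*1/14 = -17/8 - 8/7 = -183/56 ≈ -3.2679)
b(J, n) = -183/56 + J*n² (b(J, n) = (n*J)*n - 183/56 = (J*n)*n - 183/56 = J*n² - 183/56 = -183/56 + J*n²)
(-747/(-102) - 424/33)*(-20) + b(8, -25) = (-747/(-102) - 424/33)*(-20) + (-183/56 + 8*(-25)²) = (-747*(-1/102) - 424*1/33)*(-20) + (-183/56 + 8*625) = (249/34 - 424/33)*(-20) + (-183/56 + 5000) = -6199/1122*(-20) + 279817/56 = 61990/561 + 279817/56 = 160448777/31416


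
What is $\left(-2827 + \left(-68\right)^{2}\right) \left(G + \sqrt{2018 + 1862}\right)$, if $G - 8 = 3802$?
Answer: $6846570 + 3594 \sqrt{970} \approx 6.9585 \cdot 10^{6}$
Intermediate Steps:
$G = 3810$ ($G = 8 + 3802 = 3810$)
$\left(-2827 + \left(-68\right)^{2}\right) \left(G + \sqrt{2018 + 1862}\right) = \left(-2827 + \left(-68\right)^{2}\right) \left(3810 + \sqrt{2018 + 1862}\right) = \left(-2827 + 4624\right) \left(3810 + \sqrt{3880}\right) = 1797 \left(3810 + 2 \sqrt{970}\right) = 6846570 + 3594 \sqrt{970}$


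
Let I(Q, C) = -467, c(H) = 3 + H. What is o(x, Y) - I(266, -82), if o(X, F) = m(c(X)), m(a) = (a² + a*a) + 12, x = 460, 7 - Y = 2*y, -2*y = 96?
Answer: 429217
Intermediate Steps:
y = -48 (y = -½*96 = -48)
Y = 103 (Y = 7 - 2*(-48) = 7 - 1*(-96) = 7 + 96 = 103)
m(a) = 12 + 2*a² (m(a) = (a² + a²) + 12 = 2*a² + 12 = 12 + 2*a²)
o(X, F) = 12 + 2*(3 + X)²
o(x, Y) - I(266, -82) = (12 + 2*(3 + 460)²) - 1*(-467) = (12 + 2*463²) + 467 = (12 + 2*214369) + 467 = (12 + 428738) + 467 = 428750 + 467 = 429217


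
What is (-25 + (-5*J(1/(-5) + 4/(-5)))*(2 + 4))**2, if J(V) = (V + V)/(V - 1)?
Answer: 3025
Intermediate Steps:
J(V) = 2*V/(-1 + V) (J(V) = (2*V)/(-1 + V) = 2*V/(-1 + V))
(-25 + (-5*J(1/(-5) + 4/(-5)))*(2 + 4))**2 = (-25 + (-10*(1/(-5) + 4/(-5))/(-1 + (1/(-5) + 4/(-5))))*(2 + 4))**2 = (-25 - 10*(1*(-1/5) + 4*(-1/5))/(-1 + (1*(-1/5) + 4*(-1/5)))*6)**2 = (-25 - 10*(-1/5 - 4/5)/(-1 + (-1/5 - 4/5))*6)**2 = (-25 - 10*(-1)/(-1 - 1)*6)**2 = (-25 - 10*(-1)/(-2)*6)**2 = (-25 - 10*(-1)*(-1)/2*6)**2 = (-25 - 5*1*6)**2 = (-25 - 5*6)**2 = (-25 - 30)**2 = (-55)**2 = 3025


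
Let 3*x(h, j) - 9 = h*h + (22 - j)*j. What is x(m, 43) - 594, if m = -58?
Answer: 688/3 ≈ 229.33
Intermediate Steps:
x(h, j) = 3 + h**2/3 + j*(22 - j)/3 (x(h, j) = 3 + (h*h + (22 - j)*j)/3 = 3 + (h**2 + j*(22 - j))/3 = 3 + (h**2/3 + j*(22 - j)/3) = 3 + h**2/3 + j*(22 - j)/3)
x(m, 43) - 594 = (3 - 1/3*43**2 + (1/3)*(-58)**2 + (22/3)*43) - 594 = (3 - 1/3*1849 + (1/3)*3364 + 946/3) - 594 = (3 - 1849/3 + 3364/3 + 946/3) - 594 = 2470/3 - 594 = 688/3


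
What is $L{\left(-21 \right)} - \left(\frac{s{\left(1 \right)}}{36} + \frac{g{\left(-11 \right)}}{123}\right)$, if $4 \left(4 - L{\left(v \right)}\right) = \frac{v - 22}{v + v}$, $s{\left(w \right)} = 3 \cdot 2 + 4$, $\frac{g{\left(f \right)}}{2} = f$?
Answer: $\frac{75323}{20664} \approx 3.6451$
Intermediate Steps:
$g{\left(f \right)} = 2 f$
$s{\left(w \right)} = 10$ ($s{\left(w \right)} = 6 + 4 = 10$)
$L{\left(v \right)} = 4 - \frac{-22 + v}{8 v}$ ($L{\left(v \right)} = 4 - \frac{\left(v - 22\right) \frac{1}{v + v}}{4} = 4 - \frac{\left(-22 + v\right) \frac{1}{2 v}}{4} = 4 - \frac{\frac{1}{2} \frac{1}{v} \left(-22 + v\right)}{4} = 4 - \frac{-22 + v}{8 v}$)
$L{\left(-21 \right)} - \left(\frac{s{\left(1 \right)}}{36} + \frac{g{\left(-11 \right)}}{123}\right) = \frac{22 + 31 \left(-21\right)}{8 \left(-21\right)} - \left(\frac{10}{36} + \frac{2 \left(-11\right)}{123}\right) = \frac{1}{8} \left(- \frac{1}{21}\right) \left(22 - 651\right) - \left(10 \cdot \frac{1}{36} - \frac{22}{123}\right) = \frac{1}{8} \left(- \frac{1}{21}\right) \left(-629\right) - \left(\frac{5}{18} - \frac{22}{123}\right) = \frac{629}{168} - \frac{73}{738} = \frac{75323}{20664}$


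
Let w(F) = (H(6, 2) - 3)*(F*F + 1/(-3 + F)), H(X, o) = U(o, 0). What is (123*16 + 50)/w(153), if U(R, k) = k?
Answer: -100900/3511351 ≈ -0.028735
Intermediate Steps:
H(X, o) = 0
w(F) = -3*F**2 - 3/(-3 + F) (w(F) = (0 - 3)*(F*F + 1/(-3 + F)) = -3*(F**2 + 1/(-3 + F)) = -3*F**2 - 3/(-3 + F))
(123*16 + 50)/w(153) = (123*16 + 50)/((3*(-1 - 1*153**3 + 3*153**2)/(-3 + 153))) = (1968 + 50)/((3*(-1 - 1*3581577 + 3*23409)/150)) = 2018/((3*(1/150)*(-1 - 3581577 + 70227))) = 2018/((3*(1/150)*(-3511351))) = 2018/(-3511351/50) = 2018*(-50/3511351) = -100900/3511351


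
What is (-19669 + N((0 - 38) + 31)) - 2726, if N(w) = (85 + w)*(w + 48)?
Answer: -19197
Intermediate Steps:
N(w) = (48 + w)*(85 + w) (N(w) = (85 + w)*(48 + w) = (48 + w)*(85 + w))
(-19669 + N((0 - 38) + 31)) - 2726 = (-19669 + (4080 + ((0 - 38) + 31)² + 133*((0 - 38) + 31))) - 2726 = (-19669 + (4080 + (-38 + 31)² + 133*(-38 + 31))) - 2726 = (-19669 + (4080 + (-7)² + 133*(-7))) - 2726 = (-19669 + (4080 + 49 - 931)) - 2726 = (-19669 + 3198) - 2726 = -16471 - 2726 = -19197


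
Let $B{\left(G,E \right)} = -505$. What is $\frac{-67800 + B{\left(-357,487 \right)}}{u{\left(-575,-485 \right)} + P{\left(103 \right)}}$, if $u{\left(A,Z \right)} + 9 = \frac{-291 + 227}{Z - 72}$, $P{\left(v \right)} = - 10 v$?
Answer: $\frac{38045885}{578659} \approx 65.748$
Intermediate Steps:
$u{\left(A,Z \right)} = -9 - \frac{64}{-72 + Z}$ ($u{\left(A,Z \right)} = -9 + \frac{-291 + 227}{Z - 72} = -9 - \frac{64}{-72 + Z}$)
$\frac{-67800 + B{\left(-357,487 \right)}}{u{\left(-575,-485 \right)} + P{\left(103 \right)}} = \frac{-67800 - 505}{\frac{584 - -4365}{-72 - 485} - 1030} = - \frac{68305}{\frac{584 + 4365}{-557} - 1030} = - \frac{68305}{\left(- \frac{1}{557}\right) 4949 - 1030} = - \frac{68305}{- \frac{4949}{557} - 1030} = - \frac{68305}{- \frac{578659}{557}} = \left(-68305\right) \left(- \frac{557}{578659}\right) = \frac{38045885}{578659}$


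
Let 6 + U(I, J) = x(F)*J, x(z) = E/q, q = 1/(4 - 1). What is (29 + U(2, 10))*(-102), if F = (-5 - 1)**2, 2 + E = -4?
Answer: 16014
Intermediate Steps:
E = -6 (E = -2 - 4 = -6)
q = 1/3 ≈ 0.33333
F = 36 (F = (-6)**2 = 36)
x(z) = -18 (x(z) = -6/1/3 = -6*3 = -18)
U(I, J) = -6 - 18*J
(29 + U(2, 10))*(-102) = (29 + (-6 - 18*10))*(-102) = (29 + (-6 - 180))*(-102) = (29 - 186)*(-102) = -157*(-102) = 16014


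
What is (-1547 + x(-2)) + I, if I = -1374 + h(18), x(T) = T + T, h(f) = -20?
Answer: -2945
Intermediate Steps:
x(T) = 2*T
I = -1394 (I = -1374 - 20 = -1394)
(-1547 + x(-2)) + I = (-1547 + 2*(-2)) - 1394 = (-1547 - 4) - 1394 = -1551 - 1394 = -2945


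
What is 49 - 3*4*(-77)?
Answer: 973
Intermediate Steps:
49 - 3*4*(-77) = 49 - 12*(-77) = 49 + 924 = 973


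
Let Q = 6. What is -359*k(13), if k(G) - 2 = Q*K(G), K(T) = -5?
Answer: 10052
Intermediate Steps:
k(G) = -28 (k(G) = 2 + 6*(-5) = 2 - 30 = -28)
-359*k(13) = -359*(-28) = 10052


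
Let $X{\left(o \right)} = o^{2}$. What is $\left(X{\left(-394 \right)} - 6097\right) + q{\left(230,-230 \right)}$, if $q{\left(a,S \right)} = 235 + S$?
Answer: $149144$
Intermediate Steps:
$\left(X{\left(-394 \right)} - 6097\right) + q{\left(230,-230 \right)} = \left(\left(-394\right)^{2} - 6097\right) + \left(235 - 230\right) = \left(155236 - 6097\right) + 5 = 149139 + 5 = 149144$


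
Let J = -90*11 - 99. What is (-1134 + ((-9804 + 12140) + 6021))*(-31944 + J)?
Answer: -238597359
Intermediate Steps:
J = -1089 (J = -990 - 99 = -1089)
(-1134 + ((-9804 + 12140) + 6021))*(-31944 + J) = (-1134 + ((-9804 + 12140) + 6021))*(-31944 - 1089) = (-1134 + (2336 + 6021))*(-33033) = (-1134 + 8357)*(-33033) = 7223*(-33033) = -238597359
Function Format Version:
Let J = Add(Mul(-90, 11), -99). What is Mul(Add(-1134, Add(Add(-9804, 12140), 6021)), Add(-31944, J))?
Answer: -238597359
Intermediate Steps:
J = -1089 (J = Add(-990, -99) = -1089)
Mul(Add(-1134, Add(Add(-9804, 12140), 6021)), Add(-31944, J)) = Mul(Add(-1134, Add(Add(-9804, 12140), 6021)), Add(-31944, -1089)) = Mul(Add(-1134, Add(2336, 6021)), -33033) = Mul(Add(-1134, 8357), -33033) = Mul(7223, -33033) = -238597359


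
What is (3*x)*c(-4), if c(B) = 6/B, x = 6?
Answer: -27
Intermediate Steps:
(3*x)*c(-4) = (3*6)*(6/(-4)) = 18*(6*(-¼)) = 18*(-3/2) = -27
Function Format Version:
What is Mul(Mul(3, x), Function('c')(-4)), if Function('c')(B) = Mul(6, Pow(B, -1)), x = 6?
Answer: -27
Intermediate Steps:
Mul(Mul(3, x), Function('c')(-4)) = Mul(Mul(3, 6), Mul(6, Pow(-4, -1))) = Mul(18, Mul(6, Rational(-1, 4))) = Mul(18, Rational(-3, 2)) = -27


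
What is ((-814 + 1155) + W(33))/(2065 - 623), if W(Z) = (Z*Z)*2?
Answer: 2519/1442 ≈ 1.7469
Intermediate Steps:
W(Z) = 2*Z² (W(Z) = Z²*2 = 2*Z²)
((-814 + 1155) + W(33))/(2065 - 623) = ((-814 + 1155) + 2*33²)/(2065 - 623) = (341 + 2*1089)/1442 = (341 + 2178)*(1/1442) = 2519*(1/1442) = 2519/1442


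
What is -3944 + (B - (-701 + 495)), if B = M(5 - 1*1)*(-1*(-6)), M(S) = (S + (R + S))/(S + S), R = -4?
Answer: -3735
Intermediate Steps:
M(S) = (-4 + 2*S)/(2*S) (M(S) = (S + (-4 + S))/(S + S) = (-4 + 2*S)/((2*S)) = (-4 + 2*S)*(1/(2*S)) = (-4 + 2*S)/(2*S))
B = 3 (B = ((-2 + (5 - 1*1))/(5 - 1*1))*(-1*(-6)) = ((-2 + (5 - 1))/(5 - 1))*6 = ((-2 + 4)/4)*6 = ((¼)*2)*6 = (½)*6 = 3)
-3944 + (B - (-701 + 495)) = -3944 + (3 - (-701 + 495)) = -3944 + (3 - 1*(-206)) = -3944 + (3 + 206) = -3944 + 209 = -3735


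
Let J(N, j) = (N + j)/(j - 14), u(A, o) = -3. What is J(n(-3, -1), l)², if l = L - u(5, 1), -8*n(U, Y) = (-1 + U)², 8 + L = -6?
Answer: 169/625 ≈ 0.27040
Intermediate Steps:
L = -14 (L = -8 - 6 = -14)
n(U, Y) = -(-1 + U)²/8
l = -11 (l = -14 - 1*(-3) = -14 + 3 = -11)
J(N, j) = (N + j)/(-14 + j)
J(n(-3, -1), l)² = ((-(-1 - 3)²/8 - 11)/(-14 - 11))² = ((-⅛*(-4)² - 11)/(-25))² = (-(-⅛*16 - 11)/25)² = (-(-2 - 11)/25)² = (-1/25*(-13))² = (13/25)² = 169/625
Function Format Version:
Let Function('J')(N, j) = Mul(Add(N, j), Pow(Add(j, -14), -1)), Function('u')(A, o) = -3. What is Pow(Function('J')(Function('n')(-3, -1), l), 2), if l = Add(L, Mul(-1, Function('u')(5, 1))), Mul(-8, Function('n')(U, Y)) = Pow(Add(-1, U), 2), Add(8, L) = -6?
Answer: Rational(169, 625) ≈ 0.27040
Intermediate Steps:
L = -14 (L = Add(-8, -6) = -14)
Function('n')(U, Y) = Mul(Rational(-1, 8), Pow(Add(-1, U), 2))
l = -11 (l = Add(-14, Mul(-1, -3)) = Add(-14, 3) = -11)
Function('J')(N, j) = Mul(Pow(Add(-14, j), -1), Add(N, j)) (Function('J')(N, j) = Mul(Add(N, j), Pow(Add(-14, j), -1)) = Mul(Pow(Add(-14, j), -1), Add(N, j)))
Pow(Function('J')(Function('n')(-3, -1), l), 2) = Pow(Mul(Pow(Add(-14, -11), -1), Add(Mul(Rational(-1, 8), Pow(Add(-1, -3), 2)), -11)), 2) = Pow(Mul(Pow(-25, -1), Add(Mul(Rational(-1, 8), Pow(-4, 2)), -11)), 2) = Pow(Mul(Rational(-1, 25), Add(Mul(Rational(-1, 8), 16), -11)), 2) = Pow(Mul(Rational(-1, 25), Add(-2, -11)), 2) = Pow(Mul(Rational(-1, 25), -13), 2) = Pow(Rational(13, 25), 2) = Rational(169, 625)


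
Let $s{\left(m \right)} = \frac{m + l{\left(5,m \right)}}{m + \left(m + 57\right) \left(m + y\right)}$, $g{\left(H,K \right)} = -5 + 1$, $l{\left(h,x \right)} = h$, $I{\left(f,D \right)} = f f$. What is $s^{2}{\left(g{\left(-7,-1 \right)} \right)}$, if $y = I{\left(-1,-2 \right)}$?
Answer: $\frac{1}{26569} \approx 3.7638 \cdot 10^{-5}$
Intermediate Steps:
$I{\left(f,D \right)} = f^{2}$
$y = 1$ ($y = \left(-1\right)^{2} = 1$)
$g{\left(H,K \right)} = -4$
$s{\left(m \right)} = \frac{5 + m}{m + \left(1 + m\right) \left(57 + m\right)}$ ($s{\left(m \right)} = \frac{m + 5}{m + \left(m + 57\right) \left(m + 1\right)} = \frac{5 + m}{m + \left(57 + m\right) \left(1 + m\right)} = \frac{5 + m}{m + \left(1 + m\right) \left(57 + m\right)}$)
$s^{2}{\left(g{\left(-7,-1 \right)} \right)} = \left(\frac{5 - 4}{57 + \left(-4\right)^{2} + 59 \left(-4\right)}\right)^{2} = \left(\frac{1}{57 + 16 - 236} \cdot 1\right)^{2} = \left(\frac{1}{-163} \cdot 1\right)^{2} = \left(\left(- \frac{1}{163}\right) 1\right)^{2} = \left(- \frac{1}{163}\right)^{2} = \frac{1}{26569}$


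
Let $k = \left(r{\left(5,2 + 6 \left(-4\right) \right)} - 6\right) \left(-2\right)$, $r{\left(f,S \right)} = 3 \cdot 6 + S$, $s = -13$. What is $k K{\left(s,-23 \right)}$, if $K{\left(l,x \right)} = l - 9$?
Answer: $-440$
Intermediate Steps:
$K{\left(l,x \right)} = -9 + l$
$r{\left(f,S \right)} = 18 + S$
$k = 20$ ($k = \left(\left(18 + \left(2 + 6 \left(-4\right)\right)\right) - 6\right) \left(-2\right) = \left(\left(18 + \left(2 - 24\right)\right) - 6\right) \left(-2\right) = \left(\left(18 - 22\right) - 6\right) \left(-2\right) = \left(-4 - 6\right) \left(-2\right) = \left(-10\right) \left(-2\right) = 20$)
$k K{\left(s,-23 \right)} = 20 \left(-9 - 13\right) = 20 \left(-22\right) = -440$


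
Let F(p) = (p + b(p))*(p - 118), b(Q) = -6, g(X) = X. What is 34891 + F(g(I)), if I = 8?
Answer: 34671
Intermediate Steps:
F(p) = (-118 + p)*(-6 + p) (F(p) = (p - 6)*(p - 118) = (-6 + p)*(-118 + p) = (-118 + p)*(-6 + p))
34891 + F(g(I)) = 34891 + (708 + 8² - 124*8) = 34891 + (708 + 64 - 992) = 34891 - 220 = 34671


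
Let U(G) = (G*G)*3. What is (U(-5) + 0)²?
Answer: 5625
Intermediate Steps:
U(G) = 3*G² (U(G) = G²*3 = 3*G²)
(U(-5) + 0)² = (3*(-5)² + 0)² = (3*25 + 0)² = (75 + 0)² = 75² = 5625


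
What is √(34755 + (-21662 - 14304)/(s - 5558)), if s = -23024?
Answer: 2*√1774590955802/14291 ≈ 186.43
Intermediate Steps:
√(34755 + (-21662 - 14304)/(s - 5558)) = √(34755 + (-21662 - 14304)/(-23024 - 5558)) = √(34755 - 35966/(-28582)) = √(34755 - 35966*(-1/28582)) = √(34755 + 17983/14291) = √(496701688/14291) = 2*√1774590955802/14291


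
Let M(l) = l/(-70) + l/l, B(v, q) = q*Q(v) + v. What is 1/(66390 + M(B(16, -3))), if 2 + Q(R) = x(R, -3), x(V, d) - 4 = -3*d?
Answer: 70/4647387 ≈ 1.5062e-5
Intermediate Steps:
x(V, d) = 4 - 3*d
Q(R) = 11 (Q(R) = -2 + (4 - 3*(-3)) = -2 + (4 + 9) = -2 + 13 = 11)
B(v, q) = v + 11*q (B(v, q) = q*11 + v = 11*q + v = v + 11*q)
M(l) = 1 - l/70 (M(l) = l*(-1/70) + 1 = -l/70 + 1 = 1 - l/70)
1/(66390 + M(B(16, -3))) = 1/(66390 + (1 - (16 + 11*(-3))/70)) = 1/(66390 + (1 - (16 - 33)/70)) = 1/(66390 + (1 - 1/70*(-17))) = 1/(66390 + (1 + 17/70)) = 1/(66390 + 87/70) = 1/(4647387/70) = 70/4647387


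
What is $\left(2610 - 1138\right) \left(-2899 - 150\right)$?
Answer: $-4488128$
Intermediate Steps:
$\left(2610 - 1138\right) \left(-2899 - 150\right) = 1472 \left(-2899 - 150\right) = 1472 \left(-3049\right) = -4488128$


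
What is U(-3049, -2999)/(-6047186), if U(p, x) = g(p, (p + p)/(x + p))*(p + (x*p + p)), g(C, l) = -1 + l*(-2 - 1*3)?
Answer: 6182942091/677284832 ≈ 9.1290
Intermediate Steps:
g(C, l) = -1 - 5*l (g(C, l) = -1 + l*(-2 - 3) = -1 + l*(-5) = -1 - 5*l)
U(p, x) = (-1 - 10*p/(p + x))*(2*p + p*x) (U(p, x) = (-1 - 5*(p + p)/(x + p))*(p + (x*p + p)) = (-1 - 5*2*p/(p + x))*(p + (p*x + p)) = (-1 - 10*p/(p + x))*(p + (p + p*x)) = (-1 - 10*p/(p + x))*(2*p + p*x))
U(-3049, -2999)/(-6047186) = -1*(-3049)*(2 - 2999)*(-2999 + 11*(-3049))/(-3049 - 2999)/(-6047186) = -1*(-3049)*(-2997)*(-2999 - 33539)/(-6048)*(-1/6047186) = -1*(-3049)*(-1/6048)*(-2997)*(-36538)*(-1/6047186) = -6182942091/112*(-1/6047186) = 6182942091/677284832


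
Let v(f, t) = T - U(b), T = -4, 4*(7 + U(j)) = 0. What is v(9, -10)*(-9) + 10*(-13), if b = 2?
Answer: -157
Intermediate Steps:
U(j) = -7 (U(j) = -7 + (1/4)*0 = -7 + 0 = -7)
v(f, t) = 3 (v(f, t) = -4 - 1*(-7) = -4 + 7 = 3)
v(9, -10)*(-9) + 10*(-13) = 3*(-9) + 10*(-13) = -27 - 130 = -157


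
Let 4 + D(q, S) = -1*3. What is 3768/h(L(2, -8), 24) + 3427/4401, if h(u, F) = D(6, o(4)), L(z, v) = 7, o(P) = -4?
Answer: -16558979/30807 ≈ -537.51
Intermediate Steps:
D(q, S) = -7 (D(q, S) = -4 - 1*3 = -4 - 3 = -7)
h(u, F) = -7
3768/h(L(2, -8), 24) + 3427/4401 = 3768/(-7) + 3427/4401 = 3768*(-1/7) + 3427*(1/4401) = -3768/7 + 3427/4401 = -16558979/30807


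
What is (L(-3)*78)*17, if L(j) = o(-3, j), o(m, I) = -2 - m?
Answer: 1326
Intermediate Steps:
L(j) = 1 (L(j) = -2 - 1*(-3) = -2 + 3 = 1)
(L(-3)*78)*17 = (1*78)*17 = 78*17 = 1326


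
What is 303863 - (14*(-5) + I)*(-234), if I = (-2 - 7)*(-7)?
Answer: 302225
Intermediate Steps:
I = 63 (I = -9*(-7) = 63)
303863 - (14*(-5) + I)*(-234) = 303863 - (14*(-5) + 63)*(-234) = 303863 - (-70 + 63)*(-234) = 303863 - (-7)*(-234) = 303863 - 1*1638 = 303863 - 1638 = 302225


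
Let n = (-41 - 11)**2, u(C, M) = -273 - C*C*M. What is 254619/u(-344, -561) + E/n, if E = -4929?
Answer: -36281022599/19945371888 ≈ -1.8190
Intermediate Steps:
u(C, M) = -273 - M*C**2 (u(C, M) = -273 - C**2*M = -273 - M*C**2)
n = 2704 (n = (-52)**2 = 2704)
254619/u(-344, -561) + E/n = 254619/(-273 - 1*(-561)*(-344)**2) - 4929/2704 = 254619/(-273 - 1*(-561)*118336) - 4929*1/2704 = 254619/(-273 + 66386496) - 4929/2704 = 254619/66386223 - 4929/2704 = 254619*(1/66386223) - 4929/2704 = 28291/7376247 - 4929/2704 = -36281022599/19945371888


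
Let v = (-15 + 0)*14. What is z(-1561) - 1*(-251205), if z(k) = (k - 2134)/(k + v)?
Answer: 444887750/1771 ≈ 2.5121e+5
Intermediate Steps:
v = -210 (v = -15*14 = -210)
z(k) = (-2134 + k)/(-210 + k) (z(k) = (k - 2134)/(k - 210) = (-2134 + k)/(-210 + k))
z(-1561) - 1*(-251205) = (-2134 - 1561)/(-210 - 1561) - 1*(-251205) = -3695/(-1771) + 251205 = -1/1771*(-3695) + 251205 = 3695/1771 + 251205 = 444887750/1771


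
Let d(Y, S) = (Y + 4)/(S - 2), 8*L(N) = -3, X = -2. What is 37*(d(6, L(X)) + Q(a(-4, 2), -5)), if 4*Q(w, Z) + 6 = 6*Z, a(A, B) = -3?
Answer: -9287/19 ≈ -488.79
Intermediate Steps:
Q(w, Z) = -3/2 + 3*Z/2 (Q(w, Z) = -3/2 + (6*Z)/4 = -3/2 + 3*Z/2)
L(N) = -3/8 (L(N) = (1/8)*(-3) = -3/8)
d(Y, S) = (4 + Y)/(-2 + S)
37*(d(6, L(X)) + Q(a(-4, 2), -5)) = 37*((4 + 6)/(-2 - 3/8) + (-3/2 + (3/2)*(-5))) = 37*(10/(-19/8) + (-3/2 - 15/2)) = 37*(-8/19*10 - 9) = 37*(-80/19 - 9) = 37*(-251/19) = -9287/19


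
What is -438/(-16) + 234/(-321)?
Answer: 22809/856 ≈ 26.646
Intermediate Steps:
-438/(-16) + 234/(-321) = -438*(-1/16) + 234*(-1/321) = 219/8 - 78/107 = 22809/856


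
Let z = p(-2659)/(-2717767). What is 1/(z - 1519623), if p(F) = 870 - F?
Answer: -2717767/4129981245370 ≈ -6.5806e-7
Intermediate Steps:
z = -3529/2717767 (z = (870 - 1*(-2659))/(-2717767) = (870 + 2659)*(-1/2717767) = 3529*(-1/2717767) = -3529/2717767 ≈ -0.0012985)
1/(z - 1519623) = 1/(-3529/2717767 - 1519623) = 1/(-4129981245370/2717767) = -2717767/4129981245370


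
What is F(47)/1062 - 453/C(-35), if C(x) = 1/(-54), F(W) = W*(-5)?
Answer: 25978409/1062 ≈ 24462.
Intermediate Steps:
F(W) = -5*W
C(x) = -1/54
F(47)/1062 - 453/C(-35) = -5*47/1062 - 453/(-1/54) = -235*1/1062 - 453*(-54) = -235/1062 + 24462 = 25978409/1062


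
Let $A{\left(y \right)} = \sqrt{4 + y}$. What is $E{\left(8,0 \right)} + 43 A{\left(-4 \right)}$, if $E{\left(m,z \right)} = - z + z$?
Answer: $0$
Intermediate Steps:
$E{\left(m,z \right)} = 0$
$E{\left(8,0 \right)} + 43 A{\left(-4 \right)} = 0 + 43 \sqrt{4 - 4} = 0 + 43 \sqrt{0} = 0 + 43 \cdot 0 = 0 + 0 = 0$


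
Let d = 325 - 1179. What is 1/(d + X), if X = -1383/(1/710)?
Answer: -1/982784 ≈ -1.0175e-6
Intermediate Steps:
d = -854
X = -981930 (X = -1383/1/710 = -1383*710 = -981930)
1/(d + X) = 1/(-854 - 981930) = 1/(-982784) = -1/982784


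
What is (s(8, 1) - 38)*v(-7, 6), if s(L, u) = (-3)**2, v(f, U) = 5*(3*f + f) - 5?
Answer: 4205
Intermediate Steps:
v(f, U) = -5 + 20*f (v(f, U) = 5*(4*f) - 5 = 20*f - 5 = -5 + 20*f)
s(L, u) = 9
(s(8, 1) - 38)*v(-7, 6) = (9 - 38)*(-5 + 20*(-7)) = -29*(-5 - 140) = -29*(-145) = 4205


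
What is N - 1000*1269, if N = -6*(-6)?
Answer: -1268964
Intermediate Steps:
N = 36
N - 1000*1269 = 36 - 1000*1269 = 36 - 1269000 = -1268964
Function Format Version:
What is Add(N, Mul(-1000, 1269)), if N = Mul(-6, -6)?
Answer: -1268964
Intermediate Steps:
N = 36
Add(N, Mul(-1000, 1269)) = Add(36, Mul(-1000, 1269)) = Add(36, -1269000) = -1268964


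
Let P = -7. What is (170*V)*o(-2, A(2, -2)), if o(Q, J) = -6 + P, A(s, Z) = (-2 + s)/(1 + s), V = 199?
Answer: -439790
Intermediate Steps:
A(s, Z) = (-2 + s)/(1 + s)
o(Q, J) = -13 (o(Q, J) = -6 - 7 = -13)
(170*V)*o(-2, A(2, -2)) = (170*199)*(-13) = 33830*(-13) = -439790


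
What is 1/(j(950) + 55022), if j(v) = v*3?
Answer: 1/57872 ≈ 1.7280e-5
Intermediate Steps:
j(v) = 3*v
1/(j(950) + 55022) = 1/(3*950 + 55022) = 1/(2850 + 55022) = 1/57872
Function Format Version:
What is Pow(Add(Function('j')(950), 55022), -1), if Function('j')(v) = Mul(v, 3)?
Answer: Rational(1, 57872) ≈ 1.7280e-5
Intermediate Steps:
Function('j')(v) = Mul(3, v)
Pow(Add(Function('j')(950), 55022), -1) = Pow(Add(Mul(3, 950), 55022), -1) = Pow(Add(2850, 55022), -1) = Pow(57872, -1) = Rational(1, 57872)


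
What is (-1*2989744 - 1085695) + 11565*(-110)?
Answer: -5347589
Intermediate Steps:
(-1*2989744 - 1085695) + 11565*(-110) = (-2989744 - 1085695) - 1272150 = -4075439 - 1272150 = -5347589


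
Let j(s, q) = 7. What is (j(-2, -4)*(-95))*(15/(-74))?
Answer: 9975/74 ≈ 134.80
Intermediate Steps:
(j(-2, -4)*(-95))*(15/(-74)) = (7*(-95))*(15/(-74)) = -9975*(-1)/74 = -665*(-15/74) = 9975/74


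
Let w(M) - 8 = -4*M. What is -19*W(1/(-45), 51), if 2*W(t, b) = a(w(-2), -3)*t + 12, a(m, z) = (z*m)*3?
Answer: -722/5 ≈ -144.40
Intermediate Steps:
w(M) = 8 - 4*M
a(m, z) = 3*m*z (a(m, z) = (m*z)*3 = 3*m*z)
W(t, b) = 6 - 72*t (W(t, b) = ((3*(8 - 4*(-2))*(-3))*t + 12)/2 = ((3*(8 + 8)*(-3))*t + 12)/2 = ((3*16*(-3))*t + 12)/2 = (-144*t + 12)/2 = (12 - 144*t)/2 = 6 - 72*t)
-19*W(1/(-45), 51) = -19*(6 - 72/(-45)) = -19*(6 - 72*(-1/45)) = -19*(6 + 8/5) = -19*38/5 = -722/5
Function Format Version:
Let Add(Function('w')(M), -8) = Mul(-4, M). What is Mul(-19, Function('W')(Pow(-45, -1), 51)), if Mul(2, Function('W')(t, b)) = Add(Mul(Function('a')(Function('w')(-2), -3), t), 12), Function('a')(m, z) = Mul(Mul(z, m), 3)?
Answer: Rational(-722, 5) ≈ -144.40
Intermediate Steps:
Function('w')(M) = Add(8, Mul(-4, M))
Function('a')(m, z) = Mul(3, m, z) (Function('a')(m, z) = Mul(Mul(m, z), 3) = Mul(3, m, z))
Function('W')(t, b) = Add(6, Mul(-72, t)) (Function('W')(t, b) = Mul(Rational(1, 2), Add(Mul(Mul(3, Add(8, Mul(-4, -2)), -3), t), 12)) = Mul(Rational(1, 2), Add(Mul(Mul(3, Add(8, 8), -3), t), 12)) = Mul(Rational(1, 2), Add(Mul(Mul(3, 16, -3), t), 12)) = Mul(Rational(1, 2), Add(Mul(-144, t), 12)) = Mul(Rational(1, 2), Add(12, Mul(-144, t))) = Add(6, Mul(-72, t)))
Mul(-19, Function('W')(Pow(-45, -1), 51)) = Mul(-19, Add(6, Mul(-72, Pow(-45, -1)))) = Mul(-19, Add(6, Mul(-72, Rational(-1, 45)))) = Mul(-19, Add(6, Rational(8, 5))) = Mul(-19, Rational(38, 5)) = Rational(-722, 5)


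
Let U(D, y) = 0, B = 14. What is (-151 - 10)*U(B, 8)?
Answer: 0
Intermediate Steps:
(-151 - 10)*U(B, 8) = (-151 - 10)*0 = -161*0 = 0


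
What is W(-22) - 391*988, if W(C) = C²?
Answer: -385824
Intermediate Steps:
W(-22) - 391*988 = (-22)² - 391*988 = 484 - 386308 = -385824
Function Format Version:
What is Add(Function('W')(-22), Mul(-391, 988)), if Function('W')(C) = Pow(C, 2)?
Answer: -385824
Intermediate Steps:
Add(Function('W')(-22), Mul(-391, 988)) = Add(Pow(-22, 2), Mul(-391, 988)) = Add(484, -386308) = -385824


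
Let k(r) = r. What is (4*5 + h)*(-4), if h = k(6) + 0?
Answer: -104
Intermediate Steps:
h = 6 (h = 6 + 0 = 6)
(4*5 + h)*(-4) = (4*5 + 6)*(-4) = (20 + 6)*(-4) = 26*(-4) = -104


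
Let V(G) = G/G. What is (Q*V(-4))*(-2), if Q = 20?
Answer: -40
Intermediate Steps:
V(G) = 1
(Q*V(-4))*(-2) = (20*1)*(-2) = 20*(-2) = -40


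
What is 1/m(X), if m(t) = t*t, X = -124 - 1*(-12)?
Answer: 1/12544 ≈ 7.9719e-5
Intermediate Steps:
X = -112 (X = -124 + 12 = -112)
m(t) = t**2
1/m(X) = 1/((-112)**2) = 1/12544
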